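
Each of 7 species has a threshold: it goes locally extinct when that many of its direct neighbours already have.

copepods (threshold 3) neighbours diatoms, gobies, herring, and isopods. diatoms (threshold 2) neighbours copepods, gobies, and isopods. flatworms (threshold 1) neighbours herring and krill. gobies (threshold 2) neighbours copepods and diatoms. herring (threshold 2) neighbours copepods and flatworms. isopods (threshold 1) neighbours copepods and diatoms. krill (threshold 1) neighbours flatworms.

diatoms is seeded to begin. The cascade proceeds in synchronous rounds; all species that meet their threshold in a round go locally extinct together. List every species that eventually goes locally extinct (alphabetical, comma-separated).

Round 1 — diatoms goes locally extinct (initial).
Round 2 — checking thresholds:
  copepods: 1 of 4 neighbours < 3, not yet.
  gobies: 1 of 2 neighbours < 2, not yet.
  isopods: 1 of 2 neighbours ≥ 1, goes locally extinct.
Round 3 — no new extinctions; cascade stops.

diatoms, isopods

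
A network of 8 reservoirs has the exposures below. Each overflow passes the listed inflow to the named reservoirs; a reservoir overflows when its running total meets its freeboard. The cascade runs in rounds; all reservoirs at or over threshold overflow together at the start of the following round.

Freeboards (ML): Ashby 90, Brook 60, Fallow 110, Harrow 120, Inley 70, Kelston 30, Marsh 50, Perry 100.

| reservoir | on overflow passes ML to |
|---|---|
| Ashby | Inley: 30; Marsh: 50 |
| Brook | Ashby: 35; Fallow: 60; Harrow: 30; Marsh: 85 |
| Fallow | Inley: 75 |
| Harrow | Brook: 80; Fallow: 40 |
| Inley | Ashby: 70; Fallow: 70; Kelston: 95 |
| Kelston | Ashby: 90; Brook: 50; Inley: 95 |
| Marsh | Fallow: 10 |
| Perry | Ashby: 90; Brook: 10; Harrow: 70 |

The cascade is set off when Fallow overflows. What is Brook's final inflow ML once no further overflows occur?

50

Round 1 — Fallow overflows (initial).
  Inley: +75 → 75 ≥ 70
Round 2 — Inley overflows.
  Ashby: +70 → 70 < 90
  Kelston: +95 → 95 ≥ 30
Round 3 — Kelston overflows.
  Ashby: +90 → 160 ≥ 90
  Brook: +50 → 50 < 60
Round 4 — Ashby overflows.
  Marsh: +50 → 50 ≥ 50
Round 5 — Marsh overflows.
No further overflows.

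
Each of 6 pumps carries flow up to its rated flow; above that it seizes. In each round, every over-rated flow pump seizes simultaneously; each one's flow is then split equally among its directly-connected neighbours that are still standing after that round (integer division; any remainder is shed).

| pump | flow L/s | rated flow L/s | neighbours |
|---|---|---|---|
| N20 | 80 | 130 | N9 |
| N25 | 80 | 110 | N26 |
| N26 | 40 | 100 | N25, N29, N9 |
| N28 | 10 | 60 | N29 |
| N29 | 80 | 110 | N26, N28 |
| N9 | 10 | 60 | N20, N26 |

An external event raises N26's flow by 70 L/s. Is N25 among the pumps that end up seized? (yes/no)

Round 1 — N26 at 110 > 100. N26 seizes.
  N26 sheds 110 L/s to N25, N29, N9: 36 each (2 lost).
    N25: 80+36 = 116 > 110
    N29: 80+36 = 116 > 110
    N9: 10+36 = 46 ≤ 60
Round 2 — N25, N29 seize.
  N25 sheds 116 L/s: no online neighbours, lost.
  N29 sheds 116 L/s to N28: 116 each.
    N28: 10+116 = 126 > 60
Round 3 — N28 seizes.
  N28 sheds 126 L/s: no online neighbours, lost.
No further seizures.

yes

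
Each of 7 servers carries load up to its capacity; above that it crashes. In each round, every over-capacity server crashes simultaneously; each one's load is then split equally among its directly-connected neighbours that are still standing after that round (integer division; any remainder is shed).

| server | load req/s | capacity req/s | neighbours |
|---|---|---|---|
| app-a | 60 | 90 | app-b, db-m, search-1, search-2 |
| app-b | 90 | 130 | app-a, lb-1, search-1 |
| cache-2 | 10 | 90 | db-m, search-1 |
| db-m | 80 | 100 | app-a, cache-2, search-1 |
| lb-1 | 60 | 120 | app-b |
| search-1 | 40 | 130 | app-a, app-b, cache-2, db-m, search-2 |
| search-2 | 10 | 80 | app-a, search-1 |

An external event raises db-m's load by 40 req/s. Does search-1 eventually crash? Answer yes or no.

Round 1 — db-m at 120 > 100. db-m crashes.
  db-m sheds 120 req/s to app-a, cache-2, search-1: 40 each.
    app-a: 60+40 = 100 > 90
    cache-2: 10+40 = 50 ≤ 90
    search-1: 40+40 = 80 ≤ 130
Round 2 — app-a crashes.
  app-a sheds 100 req/s to app-b, search-1, search-2: 33 each (1 lost).
    app-b: 90+33 = 123 ≤ 130
    search-1: 80+33 = 113 ≤ 130
    search-2: 10+33 = 43 ≤ 80
No further crashes.

no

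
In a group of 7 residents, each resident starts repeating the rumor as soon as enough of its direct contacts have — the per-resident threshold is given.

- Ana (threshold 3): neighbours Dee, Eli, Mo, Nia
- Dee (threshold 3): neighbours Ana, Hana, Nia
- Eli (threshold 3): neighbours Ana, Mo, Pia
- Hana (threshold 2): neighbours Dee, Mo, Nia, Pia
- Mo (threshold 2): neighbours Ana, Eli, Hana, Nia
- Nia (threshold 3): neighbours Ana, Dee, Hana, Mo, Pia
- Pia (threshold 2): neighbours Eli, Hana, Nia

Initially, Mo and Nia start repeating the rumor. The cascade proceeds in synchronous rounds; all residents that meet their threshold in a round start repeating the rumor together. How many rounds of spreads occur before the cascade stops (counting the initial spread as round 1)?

Round 1 — Mo, Nia start repeating the rumor (initial).
Round 2 — checking thresholds:
  Ana: 2 of 4 neighbours < 3, below threshold.
  Dee: 1 of 3 neighbours < 3, below threshold.
  Eli: 1 of 3 neighbours < 3, below threshold.
  Hana: 2 of 4 neighbours ≥ 2, starts repeating the rumor.
  Pia: 1 of 3 neighbours < 2, below threshold.
Round 3 — checking thresholds:
  Ana: 2 of 4 neighbours < 3, below threshold.
  Dee: 2 of 3 neighbours < 3, below threshold.
  Eli: 1 of 3 neighbours < 3, below threshold.
  Pia: 2 of 3 neighbours ≥ 2, starts repeating the rumor.
Round 4 — no new spreads; cascade stops.

3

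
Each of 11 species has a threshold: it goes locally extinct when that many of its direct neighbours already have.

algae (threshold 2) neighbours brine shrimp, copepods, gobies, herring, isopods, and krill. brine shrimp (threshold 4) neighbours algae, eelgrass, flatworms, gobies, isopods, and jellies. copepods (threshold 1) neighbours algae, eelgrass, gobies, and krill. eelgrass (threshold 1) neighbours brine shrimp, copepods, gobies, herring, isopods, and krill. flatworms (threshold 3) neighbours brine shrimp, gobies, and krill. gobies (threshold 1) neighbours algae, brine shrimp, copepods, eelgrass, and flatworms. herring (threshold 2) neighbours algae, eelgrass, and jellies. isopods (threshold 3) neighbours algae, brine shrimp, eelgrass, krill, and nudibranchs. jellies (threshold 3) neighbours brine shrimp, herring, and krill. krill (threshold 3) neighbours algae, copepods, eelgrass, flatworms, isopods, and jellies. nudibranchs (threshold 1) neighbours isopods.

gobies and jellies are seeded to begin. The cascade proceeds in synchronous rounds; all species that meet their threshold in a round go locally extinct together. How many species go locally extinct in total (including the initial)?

11

Round 1 — gobies, jellies go locally extinct (initial).
Round 2 — checking thresholds:
  algae: 1 of 6 neighbours < 2, not yet.
  brine shrimp: 2 of 6 neighbours < 4, not yet.
  copepods: 1 of 4 neighbours ≥ 1, goes locally extinct.
  eelgrass: 1 of 6 neighbours ≥ 1, goes locally extinct.
  flatworms: 1 of 3 neighbours < 3, not yet.
  herring: 1 of 3 neighbours < 2, not yet.
  krill: 1 of 6 neighbours < 3, not yet.
Round 3 — checking thresholds:
  algae: 2 of 6 neighbours ≥ 2, goes locally extinct.
  brine shrimp: 3 of 6 neighbours < 4, not yet.
  flatworms: 1 of 3 neighbours < 3, not yet.
  herring: 2 of 3 neighbours ≥ 2, goes locally extinct.
  isopods: 1 of 5 neighbours < 3, not yet.
  krill: 3 of 6 neighbours ≥ 3, goes locally extinct.
Round 4 — checking thresholds:
  brine shrimp: 4 of 6 neighbours ≥ 4, goes locally extinct.
  flatworms: 2 of 3 neighbours < 3, not yet.
  isopods: 3 of 5 neighbours ≥ 3, goes locally extinct.
Round 5 — checking thresholds:
  flatworms: 3 of 3 neighbours ≥ 3, goes locally extinct.
  nudibranchs: 1 of 1 neighbours ≥ 1, goes locally extinct.
Round 6 — no new extinctions; cascade stops.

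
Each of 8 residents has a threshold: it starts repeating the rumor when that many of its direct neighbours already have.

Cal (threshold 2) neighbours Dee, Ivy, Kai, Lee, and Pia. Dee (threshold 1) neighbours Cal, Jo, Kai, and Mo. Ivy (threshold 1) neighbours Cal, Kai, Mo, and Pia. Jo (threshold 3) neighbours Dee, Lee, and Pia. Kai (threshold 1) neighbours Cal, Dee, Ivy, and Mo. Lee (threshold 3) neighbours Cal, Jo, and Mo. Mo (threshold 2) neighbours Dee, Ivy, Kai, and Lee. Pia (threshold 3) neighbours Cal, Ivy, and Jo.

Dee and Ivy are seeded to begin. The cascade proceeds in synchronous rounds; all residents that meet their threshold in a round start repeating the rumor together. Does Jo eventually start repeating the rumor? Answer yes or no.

Round 1 — Dee, Ivy start repeating the rumor (initial).
Round 2 — checking thresholds:
  Cal: 2 of 5 neighbours ≥ 2, starts repeating the rumor.
  Jo: 1 of 3 neighbours < 3, holds.
  Kai: 2 of 4 neighbours ≥ 1, starts repeating the rumor.
  Mo: 2 of 4 neighbours ≥ 2, starts repeating the rumor.
  Pia: 1 of 3 neighbours < 3, holds.
Round 3 — no new spreads; cascade stops.

no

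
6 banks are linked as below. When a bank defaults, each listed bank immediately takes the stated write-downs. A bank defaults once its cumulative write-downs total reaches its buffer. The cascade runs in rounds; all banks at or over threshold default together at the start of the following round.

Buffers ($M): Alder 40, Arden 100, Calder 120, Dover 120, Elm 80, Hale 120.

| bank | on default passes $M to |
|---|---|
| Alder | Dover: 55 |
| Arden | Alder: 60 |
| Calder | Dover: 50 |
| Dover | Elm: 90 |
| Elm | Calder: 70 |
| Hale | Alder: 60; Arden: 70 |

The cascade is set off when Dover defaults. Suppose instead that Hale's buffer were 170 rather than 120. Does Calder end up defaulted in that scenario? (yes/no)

no

With Hale's buffer at 170:
Round 1 — Dover defaults (initial).
  Elm: +90 → 90 ≥ 80
Round 2 — Elm defaults.
  Calder: +70 → 70 < 120
No further defaults.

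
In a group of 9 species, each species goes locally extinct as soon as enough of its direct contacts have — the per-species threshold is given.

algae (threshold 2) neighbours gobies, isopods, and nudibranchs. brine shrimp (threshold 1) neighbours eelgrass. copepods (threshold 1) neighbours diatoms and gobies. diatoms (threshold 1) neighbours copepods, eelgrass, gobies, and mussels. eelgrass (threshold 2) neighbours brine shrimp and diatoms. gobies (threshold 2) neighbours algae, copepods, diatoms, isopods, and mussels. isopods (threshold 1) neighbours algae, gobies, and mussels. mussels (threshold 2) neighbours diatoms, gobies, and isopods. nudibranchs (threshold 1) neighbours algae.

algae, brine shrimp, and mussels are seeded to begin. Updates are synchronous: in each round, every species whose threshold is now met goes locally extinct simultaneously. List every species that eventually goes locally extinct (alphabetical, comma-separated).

algae, brine shrimp, copepods, diatoms, eelgrass, gobies, isopods, mussels, nudibranchs

Round 1 — algae, brine shrimp, mussels go locally extinct (initial).
Round 2 — checking thresholds:
  diatoms: 1 of 4 neighbours ≥ 1, goes locally extinct.
  eelgrass: 1 of 2 neighbours < 2, not yet.
  gobies: 2 of 5 neighbours ≥ 2, goes locally extinct.
  isopods: 2 of 3 neighbours ≥ 1, goes locally extinct.
  nudibranchs: 1 of 1 neighbours ≥ 1, goes locally extinct.
Round 3 — checking thresholds:
  copepods: 2 of 2 neighbours ≥ 1, goes locally extinct.
  eelgrass: 2 of 2 neighbours ≥ 2, goes locally extinct.
Round 4 — no new extinctions; cascade stops.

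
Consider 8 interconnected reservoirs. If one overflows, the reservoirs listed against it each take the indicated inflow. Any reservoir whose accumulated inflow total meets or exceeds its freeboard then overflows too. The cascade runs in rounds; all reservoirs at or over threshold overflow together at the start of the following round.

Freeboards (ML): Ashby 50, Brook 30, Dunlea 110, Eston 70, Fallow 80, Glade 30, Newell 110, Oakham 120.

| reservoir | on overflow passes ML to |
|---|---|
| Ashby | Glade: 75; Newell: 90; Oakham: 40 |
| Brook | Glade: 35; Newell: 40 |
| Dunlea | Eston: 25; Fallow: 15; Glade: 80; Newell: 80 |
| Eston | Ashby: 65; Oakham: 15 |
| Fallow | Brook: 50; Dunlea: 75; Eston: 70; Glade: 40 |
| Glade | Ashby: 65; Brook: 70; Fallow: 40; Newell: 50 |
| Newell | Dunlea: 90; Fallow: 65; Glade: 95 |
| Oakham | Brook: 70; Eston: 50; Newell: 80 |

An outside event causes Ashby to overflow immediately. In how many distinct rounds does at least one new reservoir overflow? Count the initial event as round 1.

5

Round 1 — Ashby overflows (initial).
  Glade: +75 → 75 ≥ 30
  Newell: +90 → 90 < 110
  Oakham: +40 → 40 < 120
Round 2 — Glade overflows.
  Brook: +70 → 70 ≥ 30
  Fallow: +40 → 40 < 80
  Newell: +50 → 140 ≥ 110
Round 3 — Brook, Newell overflow.
  Dunlea: +90 → 90 < 110
  Fallow: +65 → 105 ≥ 80
Round 4 — Fallow overflows.
  Dunlea: +75 → 165 ≥ 110
  Eston: +70 → 70 ≥ 70
Round 5 — Dunlea, Eston overflow.
  Oakham: +15 → 55 < 120
No further overflows.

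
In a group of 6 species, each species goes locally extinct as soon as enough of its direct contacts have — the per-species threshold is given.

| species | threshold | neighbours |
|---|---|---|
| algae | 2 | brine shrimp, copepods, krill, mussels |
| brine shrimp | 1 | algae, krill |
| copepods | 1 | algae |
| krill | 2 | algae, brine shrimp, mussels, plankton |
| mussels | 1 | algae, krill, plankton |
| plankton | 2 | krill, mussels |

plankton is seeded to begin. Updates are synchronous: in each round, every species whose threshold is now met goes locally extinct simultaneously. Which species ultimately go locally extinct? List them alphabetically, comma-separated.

Round 1 — plankton goes locally extinct (initial).
Round 2 — checking thresholds:
  krill: 1 of 4 neighbours < 2, holds.
  mussels: 1 of 3 neighbours ≥ 1, goes locally extinct.
Round 3 — checking thresholds:
  algae: 1 of 4 neighbours < 2, holds.
  krill: 2 of 4 neighbours ≥ 2, goes locally extinct.
Round 4 — checking thresholds:
  algae: 2 of 4 neighbours ≥ 2, goes locally extinct.
  brine shrimp: 1 of 2 neighbours ≥ 1, goes locally extinct.
Round 5 — checking thresholds:
  copepods: 1 of 1 neighbours ≥ 1, goes locally extinct.
Round 6 — no new extinctions; cascade stops.

algae, brine shrimp, copepods, krill, mussels, plankton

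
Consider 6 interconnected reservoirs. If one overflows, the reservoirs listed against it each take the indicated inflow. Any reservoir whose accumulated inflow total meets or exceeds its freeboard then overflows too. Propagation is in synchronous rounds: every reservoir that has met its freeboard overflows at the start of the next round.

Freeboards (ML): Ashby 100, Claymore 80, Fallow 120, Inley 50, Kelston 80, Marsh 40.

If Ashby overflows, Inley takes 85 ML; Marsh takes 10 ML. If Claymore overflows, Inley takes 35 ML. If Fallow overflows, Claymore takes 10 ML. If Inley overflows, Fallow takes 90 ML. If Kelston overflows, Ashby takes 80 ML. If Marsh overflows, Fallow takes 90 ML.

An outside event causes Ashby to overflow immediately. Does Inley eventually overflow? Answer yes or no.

Round 1 — Ashby overflows (initial).
  Inley: +85 → 85 ≥ 50
  Marsh: +10 → 10 < 40
Round 2 — Inley overflows.
  Fallow: +90 → 90 < 120
No further overflows.

yes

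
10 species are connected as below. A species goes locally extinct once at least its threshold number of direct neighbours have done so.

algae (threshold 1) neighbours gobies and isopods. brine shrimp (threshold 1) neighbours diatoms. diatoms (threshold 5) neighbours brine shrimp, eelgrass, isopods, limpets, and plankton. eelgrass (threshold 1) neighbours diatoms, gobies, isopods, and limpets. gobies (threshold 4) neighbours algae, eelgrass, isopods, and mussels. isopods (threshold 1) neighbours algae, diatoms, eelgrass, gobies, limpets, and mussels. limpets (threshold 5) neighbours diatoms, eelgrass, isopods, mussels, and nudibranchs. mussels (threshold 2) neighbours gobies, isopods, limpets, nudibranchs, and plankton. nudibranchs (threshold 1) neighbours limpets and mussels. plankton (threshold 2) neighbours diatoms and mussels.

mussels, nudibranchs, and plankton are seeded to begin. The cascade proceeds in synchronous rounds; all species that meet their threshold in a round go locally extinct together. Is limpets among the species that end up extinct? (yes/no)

Round 1 — mussels, nudibranchs, plankton go locally extinct (initial).
Round 2 — checking thresholds:
  diatoms: 1 of 5 neighbours < 5, below threshold.
  gobies: 1 of 4 neighbours < 4, below threshold.
  isopods: 1 of 6 neighbours ≥ 1, goes locally extinct.
  limpets: 2 of 5 neighbours < 5, below threshold.
Round 3 — checking thresholds:
  algae: 1 of 2 neighbours ≥ 1, goes locally extinct.
  diatoms: 2 of 5 neighbours < 5, below threshold.
  eelgrass: 1 of 4 neighbours ≥ 1, goes locally extinct.
  gobies: 2 of 4 neighbours < 4, below threshold.
  limpets: 3 of 5 neighbours < 5, below threshold.
Round 4 — checking thresholds:
  diatoms: 3 of 5 neighbours < 5, below threshold.
  gobies: 4 of 4 neighbours ≥ 4, goes locally extinct.
  limpets: 4 of 5 neighbours < 5, below threshold.
Round 5 — no new extinctions; cascade stops.

no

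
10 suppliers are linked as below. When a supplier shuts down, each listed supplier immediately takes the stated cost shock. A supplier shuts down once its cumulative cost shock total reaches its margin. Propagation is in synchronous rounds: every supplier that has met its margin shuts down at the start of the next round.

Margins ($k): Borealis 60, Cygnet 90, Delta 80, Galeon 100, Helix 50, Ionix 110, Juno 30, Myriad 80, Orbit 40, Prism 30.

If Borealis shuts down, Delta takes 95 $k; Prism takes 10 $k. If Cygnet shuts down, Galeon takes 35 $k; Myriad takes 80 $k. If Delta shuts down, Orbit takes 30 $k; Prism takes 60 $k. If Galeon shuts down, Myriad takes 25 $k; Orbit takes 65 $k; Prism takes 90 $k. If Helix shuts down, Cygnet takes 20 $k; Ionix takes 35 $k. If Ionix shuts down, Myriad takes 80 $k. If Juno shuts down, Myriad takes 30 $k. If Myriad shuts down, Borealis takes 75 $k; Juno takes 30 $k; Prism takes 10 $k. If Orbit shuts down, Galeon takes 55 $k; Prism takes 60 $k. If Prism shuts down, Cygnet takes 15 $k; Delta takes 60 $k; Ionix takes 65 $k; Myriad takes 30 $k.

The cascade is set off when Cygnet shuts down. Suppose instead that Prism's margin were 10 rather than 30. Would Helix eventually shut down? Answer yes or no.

no

With Prism's margin at 10:
Round 1 — Cygnet shuts down (initial).
  Galeon: +35 → 35 < 100
  Myriad: +80 → 80 ≥ 80
Round 2 — Myriad shuts down.
  Borealis: +75 → 75 ≥ 60
  Juno: +30 → 30 ≥ 30
  Prism: +10 → 10 ≥ 10
Round 3 — Borealis, Juno, Prism shut down.
  Delta: +95+60 → 155 ≥ 80
  Ionix: +65 → 65 < 110
Round 4 — Delta shuts down.
  Orbit: +30 → 30 < 40
No further shutdowns.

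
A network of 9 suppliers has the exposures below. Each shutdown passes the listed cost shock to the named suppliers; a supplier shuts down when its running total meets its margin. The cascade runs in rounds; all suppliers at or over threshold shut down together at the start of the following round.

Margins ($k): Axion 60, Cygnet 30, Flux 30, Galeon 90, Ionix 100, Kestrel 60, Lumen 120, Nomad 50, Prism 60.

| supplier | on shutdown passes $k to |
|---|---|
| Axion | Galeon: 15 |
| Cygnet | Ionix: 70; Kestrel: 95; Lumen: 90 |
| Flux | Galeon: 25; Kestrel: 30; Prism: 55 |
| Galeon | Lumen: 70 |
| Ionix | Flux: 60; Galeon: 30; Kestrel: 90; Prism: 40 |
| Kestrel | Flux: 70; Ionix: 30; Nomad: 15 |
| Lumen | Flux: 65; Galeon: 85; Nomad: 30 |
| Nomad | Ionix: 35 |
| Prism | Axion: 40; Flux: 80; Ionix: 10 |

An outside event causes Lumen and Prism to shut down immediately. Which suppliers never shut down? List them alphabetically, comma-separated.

Axion, Cygnet, Ionix, Kestrel, Nomad

Round 1 — Lumen, Prism shut down (initial).
  Axion: +40 → 40 < 60
  Flux: +65+80 → 145 ≥ 30
  Galeon: +85 → 85 < 90
  Ionix: +10 → 10 < 100
  Nomad: +30 → 30 < 50
Round 2 — Flux shuts down.
  Galeon: +25 → 110 ≥ 90
  Kestrel: +30 → 30 < 60
Round 3 — Galeon shuts down.
No further shutdowns.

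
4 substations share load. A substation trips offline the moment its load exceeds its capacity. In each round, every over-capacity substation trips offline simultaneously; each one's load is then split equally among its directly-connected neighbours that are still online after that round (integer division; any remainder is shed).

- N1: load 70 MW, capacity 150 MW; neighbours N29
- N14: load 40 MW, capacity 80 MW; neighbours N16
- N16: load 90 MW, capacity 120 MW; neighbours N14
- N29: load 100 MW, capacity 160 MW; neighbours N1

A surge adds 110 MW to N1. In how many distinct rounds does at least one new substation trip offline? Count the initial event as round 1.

2

Round 1 — N1 at 180 > 150. N1 trips offline.
  N1 sheds 180 MW to N29: 180 each.
    N29: 100+180 = 280 > 160
Round 2 — N29 trips offline.
  N29 sheds 280 MW: no online neighbours, lost.
No further trips.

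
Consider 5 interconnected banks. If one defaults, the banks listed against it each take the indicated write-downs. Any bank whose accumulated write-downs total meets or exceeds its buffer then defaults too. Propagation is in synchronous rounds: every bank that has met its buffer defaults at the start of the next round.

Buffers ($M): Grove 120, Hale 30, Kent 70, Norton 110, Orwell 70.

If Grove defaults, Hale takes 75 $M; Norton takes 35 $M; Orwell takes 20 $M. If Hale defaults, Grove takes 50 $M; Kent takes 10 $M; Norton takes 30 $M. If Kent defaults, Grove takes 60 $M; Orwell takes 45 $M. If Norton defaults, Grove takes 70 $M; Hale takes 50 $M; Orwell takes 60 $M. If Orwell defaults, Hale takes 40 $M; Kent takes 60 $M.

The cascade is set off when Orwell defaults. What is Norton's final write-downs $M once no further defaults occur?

Round 1 — Orwell defaults (initial).
  Hale: +40 → 40 ≥ 30
  Kent: +60 → 60 < 70
Round 2 — Hale defaults.
  Grove: +50 → 50 < 120
  Kent: +10 → 70 ≥ 70
  Norton: +30 → 30 < 110
Round 3 — Kent defaults.
  Grove: +60 → 110 < 120
No further defaults.

30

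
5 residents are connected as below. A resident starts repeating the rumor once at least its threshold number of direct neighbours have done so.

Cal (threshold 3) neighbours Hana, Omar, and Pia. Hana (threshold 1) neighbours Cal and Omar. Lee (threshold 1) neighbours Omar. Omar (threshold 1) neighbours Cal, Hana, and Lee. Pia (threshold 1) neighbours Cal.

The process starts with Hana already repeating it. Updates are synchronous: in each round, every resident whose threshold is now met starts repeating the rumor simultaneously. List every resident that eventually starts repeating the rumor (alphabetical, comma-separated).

Hana, Lee, Omar

Round 1 — Hana starts repeating the rumor (initial).
Round 2 — checking thresholds:
  Cal: 1 of 3 neighbours < 3, holds.
  Omar: 1 of 3 neighbours ≥ 1, starts repeating the rumor.
Round 3 — checking thresholds:
  Cal: 2 of 3 neighbours < 3, holds.
  Lee: 1 of 1 neighbours ≥ 1, starts repeating the rumor.
Round 4 — no new spreads; cascade stops.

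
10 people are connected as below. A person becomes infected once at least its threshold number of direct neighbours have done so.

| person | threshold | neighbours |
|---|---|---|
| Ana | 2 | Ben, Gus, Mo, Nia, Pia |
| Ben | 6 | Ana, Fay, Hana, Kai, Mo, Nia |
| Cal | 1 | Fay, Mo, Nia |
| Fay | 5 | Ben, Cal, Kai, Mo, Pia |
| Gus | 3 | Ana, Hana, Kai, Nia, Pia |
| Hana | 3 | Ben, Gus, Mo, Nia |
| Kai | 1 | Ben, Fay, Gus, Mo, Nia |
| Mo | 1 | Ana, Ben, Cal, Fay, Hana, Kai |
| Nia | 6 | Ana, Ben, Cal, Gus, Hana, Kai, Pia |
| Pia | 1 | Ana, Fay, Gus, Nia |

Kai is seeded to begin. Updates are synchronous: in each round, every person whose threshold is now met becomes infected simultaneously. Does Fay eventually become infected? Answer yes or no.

no

Round 1 — Kai becomes infected (initial).
Round 2 — checking thresholds:
  Ben: 1 of 6 neighbours < 6, below threshold.
  Fay: 1 of 5 neighbours < 5, below threshold.
  Gus: 1 of 5 neighbours < 3, below threshold.
  Mo: 1 of 6 neighbours ≥ 1, becomes infected.
  Nia: 1 of 7 neighbours < 6, below threshold.
Round 3 — checking thresholds:
  Ana: 1 of 5 neighbours < 2, below threshold.
  Ben: 2 of 6 neighbours < 6, below threshold.
  Cal: 1 of 3 neighbours ≥ 1, becomes infected.
  Fay: 2 of 5 neighbours < 5, below threshold.
  Gus: 1 of 5 neighbours < 3, below threshold.
  Hana: 1 of 4 neighbours < 3, below threshold.
  Nia: 1 of 7 neighbours < 6, below threshold.
Round 4 — no new infections; cascade stops.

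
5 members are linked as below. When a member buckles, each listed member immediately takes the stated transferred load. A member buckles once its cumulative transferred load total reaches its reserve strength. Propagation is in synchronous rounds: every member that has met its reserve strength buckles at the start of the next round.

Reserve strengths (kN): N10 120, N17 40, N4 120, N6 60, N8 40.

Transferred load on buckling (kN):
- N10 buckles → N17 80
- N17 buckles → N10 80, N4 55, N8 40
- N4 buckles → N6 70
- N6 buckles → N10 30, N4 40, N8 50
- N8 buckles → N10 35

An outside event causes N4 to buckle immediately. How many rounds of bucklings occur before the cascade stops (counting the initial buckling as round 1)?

3

Round 1 — N4 buckles (initial).
  N6: +70 → 70 ≥ 60
Round 2 — N6 buckles.
  N10: +30 → 30 < 120
  N8: +50 → 50 ≥ 40
Round 3 — N8 buckles.
  N10: +35 → 65 < 120
No further bucklings.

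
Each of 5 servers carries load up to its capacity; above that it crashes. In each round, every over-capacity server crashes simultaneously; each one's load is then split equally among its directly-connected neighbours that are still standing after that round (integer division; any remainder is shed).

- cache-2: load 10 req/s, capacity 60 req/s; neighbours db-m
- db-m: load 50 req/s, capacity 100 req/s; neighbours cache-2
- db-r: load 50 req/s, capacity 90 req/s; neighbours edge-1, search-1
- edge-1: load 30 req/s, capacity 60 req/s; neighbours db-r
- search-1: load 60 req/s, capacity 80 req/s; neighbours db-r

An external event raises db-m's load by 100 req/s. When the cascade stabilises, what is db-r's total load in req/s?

50

Round 1 — db-m at 150 > 100. db-m crashes.
  db-m sheds 150 req/s to cache-2: 150 each.
    cache-2: 10+150 = 160 > 60
Round 2 — cache-2 crashes.
  cache-2 sheds 160 req/s: no online neighbours, lost.
No further crashes.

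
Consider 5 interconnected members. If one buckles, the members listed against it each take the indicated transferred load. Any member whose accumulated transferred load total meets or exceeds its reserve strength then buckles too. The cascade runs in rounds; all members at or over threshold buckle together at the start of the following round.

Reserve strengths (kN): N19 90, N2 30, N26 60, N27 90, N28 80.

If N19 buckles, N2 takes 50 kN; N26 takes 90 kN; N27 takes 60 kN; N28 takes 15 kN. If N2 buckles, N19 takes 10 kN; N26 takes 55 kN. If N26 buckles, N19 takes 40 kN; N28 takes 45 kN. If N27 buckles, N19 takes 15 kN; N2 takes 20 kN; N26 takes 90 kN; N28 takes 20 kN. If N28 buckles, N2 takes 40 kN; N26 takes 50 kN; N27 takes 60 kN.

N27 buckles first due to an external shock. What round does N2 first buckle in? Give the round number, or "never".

Round 1 — N27 buckles (initial).
  N19: +15 → 15 < 90
  N2: +20 → 20 < 30
  N26: +90 → 90 ≥ 60
  N28: +20 → 20 < 80
Round 2 — N26 buckles.
  N19: +40 → 55 < 90
  N28: +45 → 65 < 80
No further bucklings.

never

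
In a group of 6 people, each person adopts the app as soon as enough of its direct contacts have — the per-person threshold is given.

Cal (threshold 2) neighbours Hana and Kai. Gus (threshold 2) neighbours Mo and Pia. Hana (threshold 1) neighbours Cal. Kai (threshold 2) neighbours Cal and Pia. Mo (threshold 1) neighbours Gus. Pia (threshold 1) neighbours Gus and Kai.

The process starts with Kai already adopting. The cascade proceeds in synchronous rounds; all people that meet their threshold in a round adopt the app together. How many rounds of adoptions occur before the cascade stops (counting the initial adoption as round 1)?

Round 1 — Kai adopts the app (initial).
Round 2 — checking thresholds:
  Cal: 1 of 2 neighbours < 2, holds.
  Pia: 1 of 2 neighbours ≥ 1, adopts the app.
Round 3 — no new adoptions; cascade stops.

2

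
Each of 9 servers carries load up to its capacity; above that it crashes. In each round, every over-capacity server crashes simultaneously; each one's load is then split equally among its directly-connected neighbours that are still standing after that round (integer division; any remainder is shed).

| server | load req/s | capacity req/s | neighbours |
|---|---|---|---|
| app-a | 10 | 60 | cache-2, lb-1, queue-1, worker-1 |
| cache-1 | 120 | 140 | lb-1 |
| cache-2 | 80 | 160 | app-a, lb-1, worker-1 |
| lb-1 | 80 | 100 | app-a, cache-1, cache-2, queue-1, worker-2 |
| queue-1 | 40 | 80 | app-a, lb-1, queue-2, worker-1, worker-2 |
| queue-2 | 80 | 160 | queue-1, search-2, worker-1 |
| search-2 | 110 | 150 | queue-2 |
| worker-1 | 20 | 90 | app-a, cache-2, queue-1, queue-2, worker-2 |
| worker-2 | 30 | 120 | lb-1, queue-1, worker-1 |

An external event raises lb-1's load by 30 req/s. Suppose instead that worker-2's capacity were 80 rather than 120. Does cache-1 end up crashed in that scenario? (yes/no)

With worker-2's capacity at 80:
Round 1 — lb-1 at 110 > 100. lb-1 crashes.
  lb-1 sheds 110 req/s to app-a, cache-1, cache-2, queue-1, worker-2: 22 each.
    app-a: 10+22 = 32 ≤ 60
    cache-1: 120+22 = 142 > 140
    cache-2: 80+22 = 102 ≤ 160
    queue-1: 40+22 = 62 ≤ 80
    worker-2: 30+22 = 52 ≤ 80
Round 2 — cache-1 crashes.
  cache-1 sheds 142 req/s: no online neighbours, lost.
No further crashes.

yes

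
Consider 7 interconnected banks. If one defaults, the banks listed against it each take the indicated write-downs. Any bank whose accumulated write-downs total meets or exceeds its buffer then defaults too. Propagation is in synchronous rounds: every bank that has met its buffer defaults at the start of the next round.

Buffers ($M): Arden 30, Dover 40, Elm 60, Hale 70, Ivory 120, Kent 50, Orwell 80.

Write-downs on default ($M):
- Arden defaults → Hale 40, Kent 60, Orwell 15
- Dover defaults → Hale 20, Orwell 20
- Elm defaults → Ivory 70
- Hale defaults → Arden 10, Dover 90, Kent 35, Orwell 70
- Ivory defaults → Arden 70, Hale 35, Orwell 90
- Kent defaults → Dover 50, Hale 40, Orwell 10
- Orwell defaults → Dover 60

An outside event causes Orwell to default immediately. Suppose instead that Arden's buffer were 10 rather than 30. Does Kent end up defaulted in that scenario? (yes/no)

With Arden's buffer at 10:
Round 1 — Orwell defaults (initial).
  Dover: +60 → 60 ≥ 40
Round 2 — Dover defaults.
  Hale: +20 → 20 < 70
No further defaults.

no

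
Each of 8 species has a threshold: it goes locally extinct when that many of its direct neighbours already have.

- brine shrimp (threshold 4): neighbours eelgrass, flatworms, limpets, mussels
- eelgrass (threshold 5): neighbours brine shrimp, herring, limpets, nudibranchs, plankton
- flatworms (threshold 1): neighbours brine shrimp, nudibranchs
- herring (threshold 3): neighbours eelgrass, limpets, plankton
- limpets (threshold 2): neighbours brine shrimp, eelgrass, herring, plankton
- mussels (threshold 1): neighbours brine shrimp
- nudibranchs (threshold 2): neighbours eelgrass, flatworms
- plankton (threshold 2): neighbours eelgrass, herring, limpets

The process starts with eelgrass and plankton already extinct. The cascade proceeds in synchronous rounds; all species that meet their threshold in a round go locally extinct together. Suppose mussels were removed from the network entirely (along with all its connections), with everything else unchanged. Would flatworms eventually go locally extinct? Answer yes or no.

no

With mussels removed:
Round 1 — eelgrass, plankton go locally extinct (initial).
Round 2 — checking thresholds:
  brine shrimp: 1 of 3 neighbours < 4, not yet.
  herring: 2 of 3 neighbours < 3, not yet.
  limpets: 2 of 4 neighbours ≥ 2, goes locally extinct.
  nudibranchs: 1 of 2 neighbours < 2, not yet.
Round 3 — checking thresholds:
  brine shrimp: 2 of 3 neighbours < 4, not yet.
  herring: 3 of 3 neighbours ≥ 3, goes locally extinct.
  nudibranchs: 1 of 2 neighbours < 2, not yet.
Round 4 — no new extinctions; cascade stops.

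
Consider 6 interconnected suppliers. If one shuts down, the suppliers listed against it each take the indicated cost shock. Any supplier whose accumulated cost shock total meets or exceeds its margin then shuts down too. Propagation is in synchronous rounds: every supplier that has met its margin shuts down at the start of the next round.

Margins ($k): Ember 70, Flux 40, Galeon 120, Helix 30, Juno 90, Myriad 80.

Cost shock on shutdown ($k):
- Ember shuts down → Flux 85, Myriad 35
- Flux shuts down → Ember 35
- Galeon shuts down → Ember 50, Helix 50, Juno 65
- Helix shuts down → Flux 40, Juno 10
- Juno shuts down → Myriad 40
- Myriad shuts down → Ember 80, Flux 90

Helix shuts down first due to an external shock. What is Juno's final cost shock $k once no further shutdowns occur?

Round 1 — Helix shuts down (initial).
  Flux: +40 → 40 ≥ 40
  Juno: +10 → 10 < 90
Round 2 — Flux shuts down.
  Ember: +35 → 35 < 70
No further shutdowns.

10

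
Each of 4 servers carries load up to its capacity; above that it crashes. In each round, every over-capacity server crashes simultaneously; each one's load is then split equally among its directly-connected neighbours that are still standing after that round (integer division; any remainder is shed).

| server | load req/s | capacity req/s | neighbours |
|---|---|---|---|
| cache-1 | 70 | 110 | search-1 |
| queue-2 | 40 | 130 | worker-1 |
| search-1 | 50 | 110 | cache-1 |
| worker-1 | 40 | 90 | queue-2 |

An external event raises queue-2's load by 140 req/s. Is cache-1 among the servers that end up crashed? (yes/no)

Round 1 — queue-2 at 180 > 130. queue-2 crashes.
  queue-2 sheds 180 req/s to worker-1: 180 each.
    worker-1: 40+180 = 220 > 90
Round 2 — worker-1 crashes.
  worker-1 sheds 220 req/s: no online neighbours, lost.
No further crashes.

no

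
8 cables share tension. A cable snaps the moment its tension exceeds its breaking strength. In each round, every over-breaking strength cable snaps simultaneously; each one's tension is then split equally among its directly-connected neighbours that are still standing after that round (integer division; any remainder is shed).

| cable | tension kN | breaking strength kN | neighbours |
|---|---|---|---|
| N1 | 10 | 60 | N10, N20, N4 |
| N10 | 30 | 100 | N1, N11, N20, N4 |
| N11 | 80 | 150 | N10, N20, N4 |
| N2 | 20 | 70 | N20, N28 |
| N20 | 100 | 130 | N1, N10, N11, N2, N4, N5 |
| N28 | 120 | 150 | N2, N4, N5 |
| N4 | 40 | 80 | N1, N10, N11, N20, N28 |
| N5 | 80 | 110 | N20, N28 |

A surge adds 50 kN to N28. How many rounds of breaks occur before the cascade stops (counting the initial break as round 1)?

4

Round 1 — N28 at 170 > 150. N28 snaps.
  N28 sheds 170 kN to N2, N4, N5: 56 each (2 lost).
    N2: 20+56 = 76 > 70
    N4: 40+56 = 96 > 80
    N5: 80+56 = 136 > 110
Round 2 — N2, N4, N5 snap.
  N2 sheds 76 kN to N20: 76 each.
    N20: 100+76 = 176 > 130
  N4 sheds 96 kN to N1, N10, N11, N20: 24 each.
    N1: 10+24 = 34 ≤ 60
    N10: 30+24 = 54 ≤ 100
    N11: 80+24 = 104 ≤ 150
    N20: 176+24 = 200 > 130
  N5 sheds 136 kN to N20: 136 each.
    N20: 200+136 = 336 > 130
Round 3 — N20 snaps.
  N20 sheds 336 kN to N1, N10, N11: 112 each.
    N1: 34+112 = 146 > 60
    N10: 54+112 = 166 > 100
    N11: 104+112 = 216 > 150
Round 4 — N1, N10, N11 snap.
  N1 sheds 146 kN: no online neighbours, lost.
  N10 sheds 166 kN: no online neighbours, lost.
  N11 sheds 216 kN: no online neighbours, lost.
No further breaks.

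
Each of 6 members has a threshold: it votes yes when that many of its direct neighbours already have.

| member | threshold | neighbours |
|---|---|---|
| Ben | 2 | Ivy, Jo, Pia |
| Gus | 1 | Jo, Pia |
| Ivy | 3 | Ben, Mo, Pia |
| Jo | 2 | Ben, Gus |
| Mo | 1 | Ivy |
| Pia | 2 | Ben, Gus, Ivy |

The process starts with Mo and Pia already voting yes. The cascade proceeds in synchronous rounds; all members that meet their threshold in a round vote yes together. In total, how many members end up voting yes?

3

Round 1 — Mo, Pia vote yes (initial).
Round 2 — checking thresholds:
  Ben: 1 of 3 neighbours < 2, not yet.
  Gus: 1 of 2 neighbours ≥ 1, votes yes.
  Ivy: 2 of 3 neighbours < 3, not yet.
Round 3 — no new yes votes; cascade stops.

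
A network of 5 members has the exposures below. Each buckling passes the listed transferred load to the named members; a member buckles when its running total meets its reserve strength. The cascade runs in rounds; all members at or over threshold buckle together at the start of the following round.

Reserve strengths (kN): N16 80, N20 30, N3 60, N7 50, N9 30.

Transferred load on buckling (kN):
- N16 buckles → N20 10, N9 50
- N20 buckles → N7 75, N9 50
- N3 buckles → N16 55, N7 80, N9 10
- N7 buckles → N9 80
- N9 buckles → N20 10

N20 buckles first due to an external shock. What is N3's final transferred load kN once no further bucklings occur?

0

Round 1 — N20 buckles (initial).
  N7: +75 → 75 ≥ 50
  N9: +50 → 50 ≥ 30
Round 2 — N7, N9 buckle.
No further bucklings.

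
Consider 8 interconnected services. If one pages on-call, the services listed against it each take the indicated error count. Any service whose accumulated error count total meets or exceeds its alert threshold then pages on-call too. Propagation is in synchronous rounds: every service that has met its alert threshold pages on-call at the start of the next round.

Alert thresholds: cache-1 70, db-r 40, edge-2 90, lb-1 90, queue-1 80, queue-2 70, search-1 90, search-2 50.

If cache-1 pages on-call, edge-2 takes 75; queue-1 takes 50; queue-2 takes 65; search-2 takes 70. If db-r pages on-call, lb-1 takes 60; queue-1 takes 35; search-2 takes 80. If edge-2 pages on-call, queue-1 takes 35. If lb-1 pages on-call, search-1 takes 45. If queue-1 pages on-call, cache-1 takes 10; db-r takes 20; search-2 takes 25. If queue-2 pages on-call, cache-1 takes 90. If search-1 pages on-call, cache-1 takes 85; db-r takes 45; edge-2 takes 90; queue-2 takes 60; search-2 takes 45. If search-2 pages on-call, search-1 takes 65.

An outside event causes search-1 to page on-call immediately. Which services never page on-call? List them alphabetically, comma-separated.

lb-1

Round 1 — search-1 pages on-call (initial).
  cache-1: +85 → 85 ≥ 70
  db-r: +45 → 45 ≥ 40
  edge-2: +90 → 90 ≥ 90
  queue-2: +60 → 60 < 70
  search-2: +45 → 45 < 50
Round 2 — cache-1, db-r, edge-2 page on-call.
  lb-1: +60 → 60 < 90
  queue-1: +50+35+35 → 120 ≥ 80
  queue-2: +65 → 125 ≥ 70
  search-2: +70+80 → 195 ≥ 50
Round 3 — queue-1, queue-2, search-2 page on-call.
No further pages.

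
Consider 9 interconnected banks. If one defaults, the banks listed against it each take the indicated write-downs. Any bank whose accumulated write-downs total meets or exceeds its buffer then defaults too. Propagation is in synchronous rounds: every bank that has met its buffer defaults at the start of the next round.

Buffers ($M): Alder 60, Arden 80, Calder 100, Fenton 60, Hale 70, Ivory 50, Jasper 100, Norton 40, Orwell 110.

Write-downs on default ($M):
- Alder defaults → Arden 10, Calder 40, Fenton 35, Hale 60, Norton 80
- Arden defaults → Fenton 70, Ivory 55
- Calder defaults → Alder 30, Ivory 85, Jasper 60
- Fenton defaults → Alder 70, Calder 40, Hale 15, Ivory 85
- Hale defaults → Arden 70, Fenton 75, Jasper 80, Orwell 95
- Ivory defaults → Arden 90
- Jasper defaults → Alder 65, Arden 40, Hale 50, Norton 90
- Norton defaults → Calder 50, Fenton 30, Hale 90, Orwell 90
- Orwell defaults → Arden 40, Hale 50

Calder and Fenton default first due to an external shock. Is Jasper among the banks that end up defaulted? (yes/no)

Round 1 — Calder, Fenton default (initial).
  Alder: +30+70 → 100 ≥ 60
  Hale: +15 → 15 < 70
  Ivory: +85+85 → 170 ≥ 50
  Jasper: +60 → 60 < 100
Round 2 — Alder, Ivory default.
  Arden: +10+90 → 100 ≥ 80
  Hale: +60 → 75 ≥ 70
  Norton: +80 → 80 ≥ 40
Round 3 — Arden, Hale, Norton default.
  Jasper: +80 → 140 ≥ 100
  Orwell: +95+90 → 185 ≥ 110
Round 4 — Jasper, Orwell default.
No further defaults.

yes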